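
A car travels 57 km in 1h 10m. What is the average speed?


48.9 km/h

Distance: 57 km
Time: 1h 10m = 70 min = 70/60 = 7/6 hours
Speed = 57 ÷ (7/6) = 57 × 6 / 7 = 342/7 ≈ 48.9 km/h


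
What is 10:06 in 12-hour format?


Hour: 10
10 < 12 → AM

10:06 AM


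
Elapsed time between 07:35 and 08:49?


End time in minutes: 8×60 + 49 = 529
Start time in minutes: 7×60 + 35 = 455
Difference = 529 - 455 = 74 minutes
= 1 hours 14 minutes

1h 14m


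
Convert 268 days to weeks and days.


38 weeks 2 days

Weeks: 268 ÷ 7 = 38 remainder 2


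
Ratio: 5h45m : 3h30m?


23:14 (1.64)

Duration 1: 345 minutes
Duration 2: 210 minutes
Ratio = 345:210
GCD = 15
Simplified = 23:14
As a decimal: 23/14 ≈ 1.64


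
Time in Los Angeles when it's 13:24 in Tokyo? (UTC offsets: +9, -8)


Time difference = UTC-8 - UTC+9 = -17 hours
New hour = (13 -17) mod 24
= -4 mod 24 = 20
Minutes unchanged → 20:24; -4 < 0 → previous day

20:24 (previous day)


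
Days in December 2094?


31 days

Month: December (month 12)
December has 31 days


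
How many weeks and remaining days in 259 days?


Weeks: 259 ÷ 7 = 37 remainder 0

37 weeks 0 days


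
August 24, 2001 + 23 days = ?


September 16, 2001

Start: August 24, 2001
Add 23 days
August 24 → September 1: 31 - 24 + 1 = 8 days (23 - 8 = 15 left)
September 1 + 15 = September 16, 2001


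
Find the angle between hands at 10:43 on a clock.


Hour hand = 10×30 + 43×0.5 = 321.5°
Minute hand = 43×6 = 258°
Difference = |321.5 - 258| = 63.5°

63.5°


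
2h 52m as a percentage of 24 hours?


0.1194 (11.94%)

Total minutes: 2×60 + 52 = 172
Day = 24×60 = 1440 minutes
Fraction = 172/1440 ≈ 0.1194
As a percentage: 172/1440 × 100 ≈ 11.94%


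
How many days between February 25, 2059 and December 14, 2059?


292 days

From February 25, 2059 to December 14, 2059
Rest of February 2059: 28 - 25 = 3
Full months: March 31, April 30, May 31, June 30, July 31, August 31, September 30, October 31, November 30
Days into December 2059: 14
Total = 3 + 31 + 30 + 31 + 30 + 31 + 31 + 30 + 31 + 30 + 14 = 292 days


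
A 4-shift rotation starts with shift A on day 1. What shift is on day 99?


Shift C

Shifts: A, B, C, D
Start: A (index 0)
Day 99: (0 + 99 - 1) mod 4
= 98 mod 4
= 2
Index 2 → shift C


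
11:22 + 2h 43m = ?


Start: 682 minutes from midnight
Add: 163 minutes
Total: 845 minutes
Hours: 845 ÷ 60 = 14 remainder 5

14:05


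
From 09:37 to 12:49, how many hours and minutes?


3h 12m

End time in minutes: 12×60 + 49 = 769
Start time in minutes: 9×60 + 37 = 577
Difference = 769 - 577 = 192 minutes
= 3 hours 12 minutes


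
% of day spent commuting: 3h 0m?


Time: 180 minutes
Day: 1440 minutes
Percentage = (180/1440) × 100 = 12.5%

12.5%


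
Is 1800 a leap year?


Rules: divisible by 4 AND (not by 100 OR by 400)
1800 ÷ 4 = 450 exactly → divisible by 4
1800 ÷ 100 = 18 exactly → divisible by 100
1800 ÷ 400 = 4 remainder 200 → not divisible by 400
Divisible by 100 but not by 400 → not a leap year

No


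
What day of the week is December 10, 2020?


Zeller's congruence:
q=10, m=12, k=20, j=20
h = (10 + ⌊13×13/5⌋ + 20 + ⌊20/4⌋ + ⌊20/4⌋ - 2×20) mod 7
= (10 + 33 + 20 + 5 + 5 - 40) mod 7
= 33 mod 7 = 5
h=5 → Thursday

Thursday


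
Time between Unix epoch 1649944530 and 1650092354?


Difference = 1650092354 - 1649944530 = 147824 seconds
In hours: 147824 / 3600 ≈ 41.1
In days: 147824 / 86400 ≈ 1.71

147824 seconds (41.1 hours / 1.71 days)


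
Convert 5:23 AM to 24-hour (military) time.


05:23

Input: 5:23 AM
AM hour stays: 5


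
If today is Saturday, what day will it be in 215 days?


Start: Saturday (index 5)
(5 + 215) mod 7
= 220 mod 7
= 3
Index 3 → Thursday

Thursday


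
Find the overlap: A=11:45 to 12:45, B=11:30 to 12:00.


15 minutes

Meeting A: 705-765 (in minutes from midnight)
Meeting B: 690-720
Overlap start = max(705, 690) = 705
Overlap end = min(765, 720) = 720
Overlap = max(0, 720 - 705) = 15 min


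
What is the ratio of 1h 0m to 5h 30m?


Duration 1: 60 minutes
Duration 2: 330 minutes
Ratio = 60:330
GCD = 30
Simplified = 2:11
As a decimal: 2/11 ≈ 0.18

2:11 (0.18)


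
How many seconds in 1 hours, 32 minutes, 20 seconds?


Hours: 1 × 3600 = 3600
Minutes: 32 × 60 = 1920
Seconds: 20
Total = 3600 + 1920 + 20 = 5540

5540 seconds


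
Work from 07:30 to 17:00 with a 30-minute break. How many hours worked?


9h 0m (540 minutes)

Total time = (17×60+0) - (7×60+30)
= 1020 - 450 = 570 min
Minus break: 570 - 30 = 540 min
= 9h 0m


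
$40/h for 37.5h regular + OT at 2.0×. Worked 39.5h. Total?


$1660.00

Regular: 37.5h × $40 = $1500.00
Overtime: 39.5 - 37.5 = 2.0h
OT pay: 2.0h × $40 × 2.0 = $160.00
Total = $1500.00 + $160.00 = $1660.00


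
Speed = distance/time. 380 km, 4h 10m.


Distance: 380 km
Time: 4h 10m = 250 min = 250/60 = 25/6 hours
Speed = 380 ÷ (25/6) = 380 × 6 / 25 = 2280/25 = 91.2 km/h

91.2 km/h


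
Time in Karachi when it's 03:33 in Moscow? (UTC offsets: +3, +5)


Time difference = UTC+5 - UTC+3 = +2 hours
New hour = (3 + 2) mod 24
= 5 mod 24 = 5
Minutes unchanged → 05:33

05:33


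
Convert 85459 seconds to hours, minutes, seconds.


Hours: 85459 ÷ 3600 = 23 remainder 2659
Minutes: 2659 ÷ 60 = 44 remainder 19
Seconds: 19

23h 44m 19s


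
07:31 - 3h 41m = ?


03:50

Start: 451 minutes from midnight
Subtract: 221 minutes
Remaining: 451 - 221 = 230
Hours: 3, Minutes: 50


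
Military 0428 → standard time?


Hour: 4
4 < 12 → AM

4:28 AM


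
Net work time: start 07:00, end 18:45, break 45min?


11h 0m (660 minutes)

Total time = (18×60+45) - (7×60+0)
= 1125 - 420 = 705 min
Minus break: 705 - 45 = 660 min
= 11h 0m


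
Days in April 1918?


30 days

Month: April (month 4)
April has 30 days


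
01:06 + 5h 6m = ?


Start: 66 minutes from midnight
Add: 306 minutes
Total: 372 minutes
Hours: 372 ÷ 60 = 6 remainder 12

06:12


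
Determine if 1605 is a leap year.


No

Rules: divisible by 4 AND (not by 100 OR by 400)
1605 ÷ 4 = 401 remainder 1 → not divisible by 4
Not divisible by 4 → not a leap year


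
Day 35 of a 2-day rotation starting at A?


Shift A

Shifts: A, B
Start: A (index 0)
Day 35: (0 + 35 - 1) mod 2
= 34 mod 2
= 0
Index 0 → shift A


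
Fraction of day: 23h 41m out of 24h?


0.9868 (98.68%)

Total minutes: 23×60 + 41 = 1421
Day = 24×60 = 1440 minutes
Fraction = 1421/1440 ≈ 0.9868
As a percentage: 1421/1440 × 100 ≈ 98.68%


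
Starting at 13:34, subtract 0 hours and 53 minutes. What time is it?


Start: 814 minutes from midnight
Subtract: 53 minutes
Remaining: 814 - 53 = 761
Hours: 12, Minutes: 41

12:41


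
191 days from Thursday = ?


Saturday

Start: Thursday (index 3)
(3 + 191) mod 7
= 194 mod 7
= 5
Index 5 → Saturday


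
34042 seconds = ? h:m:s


Hours: 34042 ÷ 3600 = 9 remainder 1642
Minutes: 1642 ÷ 60 = 27 remainder 22
Seconds: 22

9h 27m 22s


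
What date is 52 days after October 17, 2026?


December 8, 2026

Start: October 17, 2026
Add 52 days
October 17 → November 1: 31 - 17 + 1 = 15 days (52 - 15 = 37 left)
November 1 → December 1: 30 - 1 + 1 = 30 days (37 - 30 = 7 left)
December 1 + 7 = December 8, 2026


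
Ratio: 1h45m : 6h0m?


7:24 (0.29)

Duration 1: 105 minutes
Duration 2: 360 minutes
Ratio = 105:360
GCD = 15
Simplified = 7:24
As a decimal: 7/24 ≈ 0.29


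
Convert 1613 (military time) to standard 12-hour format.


4:13 PM

Hour: 16
16 - 12 = 4 → PM


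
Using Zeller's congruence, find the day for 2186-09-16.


Saturday

Zeller's congruence:
q=16, m=9, k=86, j=21
h = (16 + ⌊13×10/5⌋ + 86 + ⌊86/4⌋ + ⌊21/4⌋ - 2×21) mod 7
= (16 + 26 + 86 + 21 + 5 - 42) mod 7
= 112 mod 7 = 0
h=0 → Saturday


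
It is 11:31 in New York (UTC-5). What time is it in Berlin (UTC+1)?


Time difference = UTC+1 - UTC-5 = +6 hours
New hour = (11 + 6) mod 24
= 17 mod 24 = 17
Minutes unchanged → 17:31

17:31


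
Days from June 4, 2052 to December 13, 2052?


From June 4, 2052 to December 13, 2052
Rest of June 2052: 30 - 4 = 26
Full months: July 31, August 31, September 30, October 31, November 30
Days into December 2052: 13
Total = 26 + 31 + 31 + 30 + 31 + 30 + 13 = 192 days

192 days


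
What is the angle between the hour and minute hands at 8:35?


Hour hand = 8×30 + 35×0.5 = 257.5°
Minute hand = 35×6 = 210°
Difference = |257.5 - 210| = 47.5°

47.5°


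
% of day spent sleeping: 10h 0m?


Time: 600 minutes
Day: 1440 minutes
Percentage = (600/1440) × 100 ≈ 41.7%

41.7%


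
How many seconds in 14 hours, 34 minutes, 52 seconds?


52492 seconds

Hours: 14 × 3600 = 50400
Minutes: 34 × 60 = 2040
Seconds: 52
Total = 50400 + 2040 + 52 = 52492


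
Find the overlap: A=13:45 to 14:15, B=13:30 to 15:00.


30 minutes

Meeting A: 825-855 (in minutes from midnight)
Meeting B: 810-900
Overlap start = max(825, 810) = 825
Overlap end = min(855, 900) = 855
Overlap = max(0, 855 - 825) = 30 min


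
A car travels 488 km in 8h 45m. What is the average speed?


Distance: 488 km
Time: 8h 45m = 525 min = 525/60 = 35/4 hours
Speed = 488 ÷ (35/4) = 488 × 4 / 35 = 1952/35 ≈ 55.8 km/h

55.8 km/h


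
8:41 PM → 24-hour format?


Input: 8:41 PM
PM: 8 + 12 = 20

20:41


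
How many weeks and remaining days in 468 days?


Weeks: 468 ÷ 7 = 66 remainder 6

66 weeks 6 days


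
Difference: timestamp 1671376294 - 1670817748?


558546 seconds (155.2 hours / 6.46 days)

Difference = 1671376294 - 1670817748 = 558546 seconds
In hours: 558546 / 3600 ≈ 155.2
In days: 558546 / 86400 ≈ 6.46


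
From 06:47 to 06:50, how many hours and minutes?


0h 3m

End time in minutes: 6×60 + 50 = 410
Start time in minutes: 6×60 + 47 = 407
Difference = 410 - 407 = 3 minutes
= 0 hours 3 minutes


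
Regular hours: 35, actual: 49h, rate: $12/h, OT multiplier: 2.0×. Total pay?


$756.00

Regular: 35h × $12 = $420.00
Overtime: 49 - 35 = 14h
OT pay: 14h × $12 × 2.0 = $336.00
Total = $420.00 + $336.00 = $756.00


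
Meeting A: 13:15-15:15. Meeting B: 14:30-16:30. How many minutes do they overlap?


45 minutes

Meeting A: 795-915 (in minutes from midnight)
Meeting B: 870-990
Overlap start = max(795, 870) = 870
Overlap end = min(915, 990) = 915
Overlap = max(0, 915 - 870) = 45 min


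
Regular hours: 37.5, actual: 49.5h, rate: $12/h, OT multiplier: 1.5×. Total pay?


Regular: 37.5h × $12 = $450.00
Overtime: 49.5 - 37.5 = 12.0h
OT pay: 12.0h × $12 × 1.5 = $216.00
Total = $450.00 + $216.00 = $666.00

$666.00


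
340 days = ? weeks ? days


48 weeks 4 days

Weeks: 340 ÷ 7 = 48 remainder 4


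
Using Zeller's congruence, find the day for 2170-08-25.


Saturday

Zeller's congruence:
q=25, m=8, k=70, j=21
h = (25 + ⌊13×9/5⌋ + 70 + ⌊70/4⌋ + ⌊21/4⌋ - 2×21) mod 7
= (25 + 23 + 70 + 17 + 5 - 42) mod 7
= 98 mod 7 = 0
h=0 → Saturday


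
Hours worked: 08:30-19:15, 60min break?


Total time = (19×60+15) - (8×60+30)
= 1155 - 510 = 645 min
Minus break: 645 - 60 = 585 min
= 9h 45m

9h 45m (585 minutes)


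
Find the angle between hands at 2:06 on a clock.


27.0°

Hour hand = 2×30 + 6×0.5 = 63.0°
Minute hand = 6×6 = 36°
Difference = |63.0 - 36| = 27.0°


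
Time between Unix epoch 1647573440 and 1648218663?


645223 seconds (179.2 hours / 7.47 days)

Difference = 1648218663 - 1647573440 = 645223 seconds
In hours: 645223 / 3600 ≈ 179.2
In days: 645223 / 86400 ≈ 7.47


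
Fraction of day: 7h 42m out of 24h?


Total minutes: 7×60 + 42 = 462
Day = 24×60 = 1440 minutes
Fraction = 462/1440 ≈ 0.3208
As a percentage: 462/1440 × 100 ≈ 32.08%

0.3208 (32.08%)


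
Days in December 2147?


Month: December (month 12)
December has 31 days

31 days


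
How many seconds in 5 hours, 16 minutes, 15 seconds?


Hours: 5 × 3600 = 18000
Minutes: 16 × 60 = 960
Seconds: 15
Total = 18000 + 960 + 15 = 18975

18975 seconds


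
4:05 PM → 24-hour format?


16:05

Input: 4:05 PM
PM: 4 + 12 = 16


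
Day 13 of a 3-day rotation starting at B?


Shift B

Shifts: A, B, C
Start: B (index 1)
Day 13: (1 + 13 - 1) mod 3
= 13 mod 3
= 1
Index 1 → shift B


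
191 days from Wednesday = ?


Friday

Start: Wednesday (index 2)
(2 + 191) mod 7
= 193 mod 7
= 4
Index 4 → Friday


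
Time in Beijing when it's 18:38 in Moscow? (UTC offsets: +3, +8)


23:38

Time difference = UTC+8 - UTC+3 = +5 hours
New hour = (18 + 5) mod 24
= 23 mod 24 = 23
Minutes unchanged → 23:38


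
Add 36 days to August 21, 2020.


Start: August 21, 2020
Add 36 days
August 21 → September 1: 31 - 21 + 1 = 11 days (36 - 11 = 25 left)
September 1 + 25 = September 26, 2020

September 26, 2020


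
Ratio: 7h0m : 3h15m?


Duration 1: 420 minutes
Duration 2: 195 minutes
Ratio = 420:195
GCD = 15
Simplified = 28:13
As a decimal: 28/13 ≈ 2.15

28:13 (2.15)


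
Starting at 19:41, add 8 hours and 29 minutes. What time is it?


04:10 (next day)

Start: 1181 minutes from midnight
Add: 509 minutes
Total: 1690 minutes
Hours: 1690 ÷ 60 = 28 remainder 10
28 ≥ 24 → 28 - 24 = 4 (next day)


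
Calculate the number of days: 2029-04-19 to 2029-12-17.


From April 19, 2029 to December 17, 2029
Rest of April 2029: 30 - 19 = 11
Full months: May 31, June 30, July 31, August 31, September 30, October 31, November 30
Days into December 2029: 17
Total = 11 + 31 + 30 + 31 + 31 + 30 + 31 + 30 + 17 = 242 days

242 days


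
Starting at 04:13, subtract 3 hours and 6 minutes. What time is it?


01:07

Start: 253 minutes from midnight
Subtract: 186 minutes
Remaining: 253 - 186 = 67
Hours: 1, Minutes: 7


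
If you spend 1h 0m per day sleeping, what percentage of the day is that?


Time: 60 minutes
Day: 1440 minutes
Percentage = (60/1440) × 100 ≈ 4.2%

4.2%


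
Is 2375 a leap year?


No

Rules: divisible by 4 AND (not by 100 OR by 400)
2375 ÷ 4 = 593 remainder 3 → not divisible by 4
Not divisible by 4 → not a leap year


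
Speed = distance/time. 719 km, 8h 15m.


87.2 km/h

Distance: 719 km
Time: 8h 15m = 495 min = 495/60 = 33/4 hours
Speed = 719 ÷ (33/4) = 719 × 4 / 33 = 2876/33 ≈ 87.2 km/h


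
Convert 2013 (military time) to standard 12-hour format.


Hour: 20
20 - 12 = 8 → PM

8:13 PM


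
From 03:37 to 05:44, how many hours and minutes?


End time in minutes: 5×60 + 44 = 344
Start time in minutes: 3×60 + 37 = 217
Difference = 344 - 217 = 127 minutes
= 2 hours 7 minutes

2h 7m


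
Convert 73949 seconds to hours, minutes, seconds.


20h 32m 29s

Hours: 73949 ÷ 3600 = 20 remainder 1949
Minutes: 1949 ÷ 60 = 32 remainder 29
Seconds: 29


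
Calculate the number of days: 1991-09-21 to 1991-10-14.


From September 21, 1991 to October 14, 1991
Rest of September 1991: 30 - 21 = 9
Days into October 1991: 14
Total = 9 + 14 = 23 days

23 days


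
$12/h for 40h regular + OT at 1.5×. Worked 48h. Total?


Regular: 40h × $12 = $480.00
Overtime: 48 - 40 = 8h
OT pay: 8h × $12 × 1.5 = $144.00
Total = $480.00 + $144.00 = $624.00

$624.00


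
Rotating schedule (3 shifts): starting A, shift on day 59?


Shifts: A, B, C
Start: A (index 0)
Day 59: (0 + 59 - 1) mod 3
= 58 mod 3
= 1
Index 1 → shift B

Shift B


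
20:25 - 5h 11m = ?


Start: 1225 minutes from midnight
Subtract: 311 minutes
Remaining: 1225 - 311 = 914
Hours: 15, Minutes: 14

15:14


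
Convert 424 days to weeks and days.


60 weeks 4 days

Weeks: 424 ÷ 7 = 60 remainder 4


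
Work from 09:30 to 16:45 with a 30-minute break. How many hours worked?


6h 45m (405 minutes)

Total time = (16×60+45) - (9×60+30)
= 1005 - 570 = 435 min
Minus break: 435 - 30 = 405 min
= 6h 45m


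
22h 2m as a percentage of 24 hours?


0.9181 (91.81%)

Total minutes: 22×60 + 2 = 1322
Day = 24×60 = 1440 minutes
Fraction = 1322/1440 ≈ 0.9181
As a percentage: 1322/1440 × 100 ≈ 91.81%


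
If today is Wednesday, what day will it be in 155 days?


Start: Wednesday (index 2)
(2 + 155) mod 7
= 157 mod 7
= 3
Index 3 → Thursday

Thursday


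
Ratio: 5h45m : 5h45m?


1:1 (1.00)

Duration 1: 345 minutes
Duration 2: 345 minutes
Ratio = 345:345
GCD = 345
Simplified = 1:1
As a decimal: 1/1 = 1.00


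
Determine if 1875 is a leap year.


No

Rules: divisible by 4 AND (not by 100 OR by 400)
1875 ÷ 4 = 468 remainder 3 → not divisible by 4
Not divisible by 4 → not a leap year


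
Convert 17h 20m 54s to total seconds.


Hours: 17 × 3600 = 61200
Minutes: 20 × 60 = 1200
Seconds: 54
Total = 61200 + 1200 + 54 = 62454

62454 seconds


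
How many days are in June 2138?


30 days

Month: June (month 6)
June has 30 days


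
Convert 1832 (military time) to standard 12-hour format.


6:32 PM

Hour: 18
18 - 12 = 6 → PM


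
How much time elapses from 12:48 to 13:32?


End time in minutes: 13×60 + 32 = 812
Start time in minutes: 12×60 + 48 = 768
Difference = 812 - 768 = 44 minutes
= 0 hours 44 minutes

0h 44m


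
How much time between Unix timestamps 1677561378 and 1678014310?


452932 seconds (125.8 hours / 5.24 days)

Difference = 1678014310 - 1677561378 = 452932 seconds
In hours: 452932 / 3600 ≈ 125.8
In days: 452932 / 86400 ≈ 5.24


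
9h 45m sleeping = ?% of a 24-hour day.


Time: 585 minutes
Day: 1440 minutes
Percentage = (585/1440) × 100 ≈ 40.6%

40.6%


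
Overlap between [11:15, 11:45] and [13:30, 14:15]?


0 minutes

Meeting A: 675-705 (in minutes from midnight)
Meeting B: 810-855
Overlap start = max(675, 810) = 810
Overlap end = min(705, 855) = 705
Overlap = max(0, 705 - 810) = 0 min


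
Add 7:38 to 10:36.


Start: 636 minutes from midnight
Add: 458 minutes
Total: 1094 minutes
Hours: 1094 ÷ 60 = 18 remainder 14

18:14


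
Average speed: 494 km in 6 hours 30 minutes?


76.0 km/h

Distance: 494 km
Time: 6h 30m = 390 min = 390/60 = 13/2 hours
Speed = 494 ÷ (13/2) = 494 × 2 / 13 = 988/13 = 76.0 km/h


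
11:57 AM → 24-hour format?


11:57

Input: 11:57 AM
AM hour stays: 11


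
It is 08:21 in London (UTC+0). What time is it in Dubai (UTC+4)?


Time difference = UTC+4 - UTC+0 = +4 hours
New hour = (8 + 4) mod 24
= 12 mod 24 = 12
Minutes unchanged → 12:21

12:21


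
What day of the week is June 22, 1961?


Zeller's congruence:
q=22, m=6, k=61, j=19
h = (22 + ⌊13×7/5⌋ + 61 + ⌊61/4⌋ + ⌊19/4⌋ - 2×19) mod 7
= (22 + 18 + 61 + 15 + 4 - 38) mod 7
= 82 mod 7 = 5
h=5 → Thursday

Thursday


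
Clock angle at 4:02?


Hour hand = 4×30 + 2×0.5 = 121.0°
Minute hand = 2×6 = 12°
Difference = |121.0 - 12| = 109.0°

109.0°


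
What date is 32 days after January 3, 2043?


Start: January 3, 2043
Add 32 days
January 3 → February 1: 31 - 3 + 1 = 29 days (32 - 29 = 3 left)
February 1 + 3 = February 4, 2043

February 4, 2043


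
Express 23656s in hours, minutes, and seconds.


6h 34m 16s

Hours: 23656 ÷ 3600 = 6 remainder 2056
Minutes: 2056 ÷ 60 = 34 remainder 16
Seconds: 16


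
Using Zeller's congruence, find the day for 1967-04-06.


Zeller's congruence:
q=6, m=4, k=67, j=19
h = (6 + ⌊13×5/5⌋ + 67 + ⌊67/4⌋ + ⌊19/4⌋ - 2×19) mod 7
= (6 + 13 + 67 + 16 + 4 - 38) mod 7
= 68 mod 7 = 5
h=5 → Thursday

Thursday


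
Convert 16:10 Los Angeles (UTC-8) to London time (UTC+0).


Time difference = UTC+0 - UTC-8 = +8 hours
New hour = (16 + 8) mod 24
= 24 mod 24 = 0
Minutes unchanged → 00:10; 24 ≥ 24 → next day

00:10 (next day)


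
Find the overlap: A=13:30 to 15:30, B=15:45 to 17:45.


0 minutes

Meeting A: 810-930 (in minutes from midnight)
Meeting B: 945-1065
Overlap start = max(810, 945) = 945
Overlap end = min(930, 1065) = 930
Overlap = max(0, 930 - 945) = 0 min


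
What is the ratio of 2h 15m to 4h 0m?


9:16 (0.56)

Duration 1: 135 minutes
Duration 2: 240 minutes
Ratio = 135:240
GCD = 15
Simplified = 9:16
As a decimal: 9/16 ≈ 0.56


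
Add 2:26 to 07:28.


Start: 448 minutes from midnight
Add: 146 minutes
Total: 594 minutes
Hours: 594 ÷ 60 = 9 remainder 54

09:54


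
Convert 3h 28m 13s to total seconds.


Hours: 3 × 3600 = 10800
Minutes: 28 × 60 = 1680
Seconds: 13
Total = 10800 + 1680 + 13 = 12493

12493 seconds


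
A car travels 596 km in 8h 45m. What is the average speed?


Distance: 596 km
Time: 8h 45m = 525 min = 525/60 = 35/4 hours
Speed = 596 ÷ (35/4) = 596 × 4 / 35 = 2384/35 ≈ 68.1 km/h

68.1 km/h


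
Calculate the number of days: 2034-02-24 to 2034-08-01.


158 days

From February 24, 2034 to August 1, 2034
Rest of February 2034: 28 - 24 = 4
Full months: March 31, April 30, May 31, June 30, July 31
Days into August 2034: 1
Total = 4 + 31 + 30 + 31 + 30 + 31 + 1 = 158 days


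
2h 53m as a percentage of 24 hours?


0.1201 (12.01%)

Total minutes: 2×60 + 53 = 173
Day = 24×60 = 1440 minutes
Fraction = 173/1440 ≈ 0.1201
As a percentage: 173/1440 × 100 ≈ 12.01%


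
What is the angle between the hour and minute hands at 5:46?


103.0°

Hour hand = 5×30 + 46×0.5 = 173.0°
Minute hand = 46×6 = 276°
Difference = |173.0 - 276| = 103.0°


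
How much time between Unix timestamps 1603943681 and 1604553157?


609476 seconds (169.3 hours / 7.05 days)

Difference = 1604553157 - 1603943681 = 609476 seconds
In hours: 609476 / 3600 ≈ 169.3
In days: 609476 / 86400 ≈ 7.05


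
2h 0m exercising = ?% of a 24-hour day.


Time: 120 minutes
Day: 1440 minutes
Percentage = (120/1440) × 100 ≈ 8.3%

8.3%


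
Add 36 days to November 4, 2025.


December 10, 2025

Start: November 4, 2025
Add 36 days
November 4 → December 1: 30 - 4 + 1 = 27 days (36 - 27 = 9 left)
December 1 + 9 = December 10, 2025


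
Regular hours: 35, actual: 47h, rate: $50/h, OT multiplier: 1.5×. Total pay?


$2650.00

Regular: 35h × $50 = $1750.00
Overtime: 47 - 35 = 12h
OT pay: 12h × $50 × 1.5 = $900.00
Total = $1750.00 + $900.00 = $2650.00


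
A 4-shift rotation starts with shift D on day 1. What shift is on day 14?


Shift A

Shifts: A, B, C, D
Start: D (index 3)
Day 14: (3 + 14 - 1) mod 4
= 16 mod 4
= 0
Index 0 → shift A


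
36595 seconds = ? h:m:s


10h 9m 55s

Hours: 36595 ÷ 3600 = 10 remainder 595
Minutes: 595 ÷ 60 = 9 remainder 55
Seconds: 55


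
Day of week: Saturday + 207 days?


Wednesday

Start: Saturday (index 5)
(5 + 207) mod 7
= 212 mod 7
= 2
Index 2 → Wednesday


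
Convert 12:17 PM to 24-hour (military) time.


12:17

Input: 12:17 PM
12 PM → 12 (noon)


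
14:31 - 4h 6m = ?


10:25

Start: 871 minutes from midnight
Subtract: 246 minutes
Remaining: 871 - 246 = 625
Hours: 10, Minutes: 25


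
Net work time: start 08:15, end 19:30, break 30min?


Total time = (19×60+30) - (8×60+15)
= 1170 - 495 = 675 min
Minus break: 675 - 30 = 645 min
= 10h 45m

10h 45m (645 minutes)


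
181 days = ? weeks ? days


25 weeks 6 days

Weeks: 181 ÷ 7 = 25 remainder 6


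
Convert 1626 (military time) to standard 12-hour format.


4:26 PM

Hour: 16
16 - 12 = 4 → PM


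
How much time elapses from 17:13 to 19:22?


2h 9m

End time in minutes: 19×60 + 22 = 1162
Start time in minutes: 17×60 + 13 = 1033
Difference = 1162 - 1033 = 129 minutes
= 2 hours 9 minutes


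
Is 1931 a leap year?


No

Rules: divisible by 4 AND (not by 100 OR by 400)
1931 ÷ 4 = 482 remainder 3 → not divisible by 4
Not divisible by 4 → not a leap year


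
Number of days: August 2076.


Month: August (month 8)
August has 31 days

31 days


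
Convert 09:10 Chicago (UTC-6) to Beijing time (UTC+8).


Time difference = UTC+8 - UTC-6 = +14 hours
New hour = (9 + 14) mod 24
= 23 mod 24 = 23
Minutes unchanged → 23:10

23:10


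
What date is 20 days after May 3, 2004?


May 23, 2004

Start: May 3, 2004
Add 20 days
May 3 + 20 = May 23, 2004


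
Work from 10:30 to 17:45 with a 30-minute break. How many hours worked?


6h 45m (405 minutes)

Total time = (17×60+45) - (10×60+30)
= 1065 - 630 = 435 min
Minus break: 435 - 30 = 405 min
= 6h 45m


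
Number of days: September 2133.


30 days

Month: September (month 9)
September has 30 days


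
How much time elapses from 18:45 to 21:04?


End time in minutes: 21×60 + 4 = 1264
Start time in minutes: 18×60 + 45 = 1125
Difference = 1264 - 1125 = 139 minutes
= 2 hours 19 minutes

2h 19m


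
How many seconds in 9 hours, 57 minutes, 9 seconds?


35829 seconds

Hours: 9 × 3600 = 32400
Minutes: 57 × 60 = 3420
Seconds: 9
Total = 32400 + 3420 + 9 = 35829


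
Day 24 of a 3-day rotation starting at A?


Shifts: A, B, C
Start: A (index 0)
Day 24: (0 + 24 - 1) mod 3
= 23 mod 3
= 2
Index 2 → shift C

Shift C


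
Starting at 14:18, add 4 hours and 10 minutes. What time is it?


Start: 858 minutes from midnight
Add: 250 minutes
Total: 1108 minutes
Hours: 1108 ÷ 60 = 18 remainder 28

18:28


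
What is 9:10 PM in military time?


21:10

Input: 9:10 PM
PM: 9 + 12 = 21


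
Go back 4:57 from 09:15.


Start: 555 minutes from midnight
Subtract: 297 minutes
Remaining: 555 - 297 = 258
Hours: 4, Minutes: 18

04:18


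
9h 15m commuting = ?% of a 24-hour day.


Time: 555 minutes
Day: 1440 minutes
Percentage = (555/1440) × 100 ≈ 38.5%

38.5%


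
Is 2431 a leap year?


No

Rules: divisible by 4 AND (not by 100 OR by 400)
2431 ÷ 4 = 607 remainder 3 → not divisible by 4
Not divisible by 4 → not a leap year


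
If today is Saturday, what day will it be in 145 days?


Thursday

Start: Saturday (index 5)
(5 + 145) mod 7
= 150 mod 7
= 3
Index 3 → Thursday


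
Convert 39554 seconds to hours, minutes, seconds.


10h 59m 14s

Hours: 39554 ÷ 3600 = 10 remainder 3554
Minutes: 3554 ÷ 60 = 59 remainder 14
Seconds: 14


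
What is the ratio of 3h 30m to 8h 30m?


Duration 1: 210 minutes
Duration 2: 510 minutes
Ratio = 210:510
GCD = 30
Simplified = 7:17
As a decimal: 7/17 ≈ 0.41

7:17 (0.41)


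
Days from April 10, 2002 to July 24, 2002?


105 days

From April 10, 2002 to July 24, 2002
Rest of April 2002: 30 - 10 = 20
Full months: May 31, June 30
Days into July 2002: 24
Total = 20 + 31 + 30 + 24 = 105 days


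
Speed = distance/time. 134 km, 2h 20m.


57.4 km/h

Distance: 134 km
Time: 2h 20m = 140 min = 140/60 = 7/3 hours
Speed = 134 ÷ (7/3) = 134 × 3 / 7 = 402/7 ≈ 57.4 km/h


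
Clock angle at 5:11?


89.5°

Hour hand = 5×30 + 11×0.5 = 155.5°
Minute hand = 11×6 = 66°
Difference = |155.5 - 66| = 89.5°


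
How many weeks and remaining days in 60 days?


Weeks: 60 ÷ 7 = 8 remainder 4

8 weeks 4 days


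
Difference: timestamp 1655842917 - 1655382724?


460193 seconds (127.8 hours / 5.33 days)

Difference = 1655842917 - 1655382724 = 460193 seconds
In hours: 460193 / 3600 ≈ 127.8
In days: 460193 / 86400 ≈ 5.33


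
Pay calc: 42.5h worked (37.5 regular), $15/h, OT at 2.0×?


Regular: 37.5h × $15 = $562.50
Overtime: 42.5 - 37.5 = 5.0h
OT pay: 5.0h × $15 × 2.0 = $150.00
Total = $562.50 + $150.00 = $712.50

$712.50


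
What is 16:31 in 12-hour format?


4:31 PM

Hour: 16
16 - 12 = 4 → PM


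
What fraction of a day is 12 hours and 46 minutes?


0.5319 (53.19%)

Total minutes: 12×60 + 46 = 766
Day = 24×60 = 1440 minutes
Fraction = 766/1440 ≈ 0.5319
As a percentage: 766/1440 × 100 ≈ 53.19%


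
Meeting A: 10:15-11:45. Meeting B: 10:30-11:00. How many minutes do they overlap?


Meeting A: 615-705 (in minutes from midnight)
Meeting B: 630-660
Overlap start = max(615, 630) = 630
Overlap end = min(705, 660) = 660
Overlap = max(0, 660 - 630) = 30 min

30 minutes


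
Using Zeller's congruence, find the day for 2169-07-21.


Friday

Zeller's congruence:
q=21, m=7, k=69, j=21
h = (21 + ⌊13×8/5⌋ + 69 + ⌊69/4⌋ + ⌊21/4⌋ - 2×21) mod 7
= (21 + 20 + 69 + 17 + 5 - 42) mod 7
= 90 mod 7 = 6
h=6 → Friday


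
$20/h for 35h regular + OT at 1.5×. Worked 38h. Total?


Regular: 35h × $20 = $700.00
Overtime: 38 - 35 = 3h
OT pay: 3h × $20 × 1.5 = $90.00
Total = $700.00 + $90.00 = $790.00

$790.00


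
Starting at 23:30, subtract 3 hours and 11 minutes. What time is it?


Start: 1410 minutes from midnight
Subtract: 191 minutes
Remaining: 1410 - 191 = 1219
Hours: 20, Minutes: 19

20:19


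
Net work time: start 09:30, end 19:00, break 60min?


8h 30m (510 minutes)

Total time = (19×60+0) - (9×60+30)
= 1140 - 570 = 570 min
Minus break: 570 - 60 = 510 min
= 8h 30m


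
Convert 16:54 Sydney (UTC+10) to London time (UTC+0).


Time difference = UTC+0 - UTC+10 = -10 hours
New hour = (16 -10) mod 24
= 6 mod 24 = 6
Minutes unchanged → 06:54

06:54


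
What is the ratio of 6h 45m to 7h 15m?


27:29 (0.93)

Duration 1: 405 minutes
Duration 2: 435 minutes
Ratio = 405:435
GCD = 15
Simplified = 27:29
As a decimal: 27/29 ≈ 0.93


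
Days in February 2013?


28 days

Month: February (month 2)
February: 28 or 29 (leap year)
2013 leap year? No


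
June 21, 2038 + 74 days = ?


Start: June 21, 2038
Add 74 days
June 21 → July 1: 30 - 21 + 1 = 10 days (74 - 10 = 64 left)
July 1 → August 1: 31 - 1 + 1 = 31 days (64 - 31 = 33 left)
August 1 → September 1: 31 - 1 + 1 = 31 days (33 - 31 = 2 left)
September 1 + 2 = September 3, 2038

September 3, 2038


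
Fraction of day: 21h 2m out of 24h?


Total minutes: 21×60 + 2 = 1262
Day = 24×60 = 1440 minutes
Fraction = 1262/1440 ≈ 0.8764
As a percentage: 1262/1440 × 100 ≈ 87.64%

0.8764 (87.64%)


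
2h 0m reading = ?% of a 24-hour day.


Time: 120 minutes
Day: 1440 minutes
Percentage = (120/1440) × 100 ≈ 8.3%

8.3%


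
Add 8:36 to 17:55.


Start: 1075 minutes from midnight
Add: 516 minutes
Total: 1591 minutes
Hours: 1591 ÷ 60 = 26 remainder 31
26 ≥ 24 → 26 - 24 = 2 (next day)

02:31 (next day)


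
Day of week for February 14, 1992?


Zeller's congruence:
q=14, m=14, k=91, j=19
h = (14 + ⌊13×15/5⌋ + 91 + ⌊91/4⌋ + ⌊19/4⌋ - 2×19) mod 7
= (14 + 39 + 91 + 22 + 4 - 38) mod 7
= 132 mod 7 = 6
h=6 → Friday

Friday


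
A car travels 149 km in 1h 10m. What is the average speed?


Distance: 149 km
Time: 1h 10m = 70 min = 70/60 = 7/6 hours
Speed = 149 ÷ (7/6) = 149 × 6 / 7 = 894/7 ≈ 127.7 km/h

127.7 km/h


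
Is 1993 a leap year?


No

Rules: divisible by 4 AND (not by 100 OR by 400)
1993 ÷ 4 = 498 remainder 1 → not divisible by 4
Not divisible by 4 → not a leap year


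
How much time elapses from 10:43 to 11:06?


0h 23m

End time in minutes: 11×60 + 6 = 666
Start time in minutes: 10×60 + 43 = 643
Difference = 666 - 643 = 23 minutes
= 0 hours 23 minutes


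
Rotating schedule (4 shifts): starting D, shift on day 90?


Shift A

Shifts: A, B, C, D
Start: D (index 3)
Day 90: (3 + 90 - 1) mod 4
= 92 mod 4
= 0
Index 0 → shift A


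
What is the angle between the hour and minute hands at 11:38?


121.0°

Hour hand = 11×30 + 38×0.5 = 349.0°
Minute hand = 38×6 = 228°
Difference = |349.0 - 228| = 121.0°


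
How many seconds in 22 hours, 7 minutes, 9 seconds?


79629 seconds

Hours: 22 × 3600 = 79200
Minutes: 7 × 60 = 420
Seconds: 9
Total = 79200 + 420 + 9 = 79629


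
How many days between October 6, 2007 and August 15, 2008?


From October 6, 2007 to August 15, 2008
Rest of October 2007: 31 - 6 = 25
Full months: November 30, December 31, January 31, February 2008 29, March 31, April 30, May 31, June 30, July 31
Days into August 2008: 15
Total = 25 + 30 + 31 + 31 + 29 + 31 + 30 + 31 + 30 + 31 + 15 = 314 days

314 days


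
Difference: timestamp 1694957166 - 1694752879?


Difference = 1694957166 - 1694752879 = 204287 seconds
In hours: 204287 / 3600 ≈ 56.7
In days: 204287 / 86400 ≈ 2.36

204287 seconds (56.7 hours / 2.36 days)


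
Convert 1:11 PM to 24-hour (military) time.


13:11

Input: 1:11 PM
PM: 1 + 12 = 13


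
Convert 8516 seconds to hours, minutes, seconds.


2h 21m 56s

Hours: 8516 ÷ 3600 = 2 remainder 1316
Minutes: 1316 ÷ 60 = 21 remainder 56
Seconds: 56


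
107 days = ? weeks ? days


15 weeks 2 days

Weeks: 107 ÷ 7 = 15 remainder 2


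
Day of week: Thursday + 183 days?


Start: Thursday (index 3)
(3 + 183) mod 7
= 186 mod 7
= 4
Index 4 → Friday

Friday


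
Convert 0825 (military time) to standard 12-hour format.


Hour: 8
8 < 12 → AM

8:25 AM


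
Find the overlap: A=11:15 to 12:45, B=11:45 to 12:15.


30 minutes

Meeting A: 675-765 (in minutes from midnight)
Meeting B: 705-735
Overlap start = max(675, 705) = 705
Overlap end = min(765, 735) = 735
Overlap = max(0, 735 - 705) = 30 min


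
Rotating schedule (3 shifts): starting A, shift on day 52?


Shift A

Shifts: A, B, C
Start: A (index 0)
Day 52: (0 + 52 - 1) mod 3
= 51 mod 3
= 0
Index 0 → shift A


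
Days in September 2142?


30 days

Month: September (month 9)
September has 30 days


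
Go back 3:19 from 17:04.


Start: 1024 minutes from midnight
Subtract: 199 minutes
Remaining: 1024 - 199 = 825
Hours: 13, Minutes: 45

13:45


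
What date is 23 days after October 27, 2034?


November 19, 2034

Start: October 27, 2034
Add 23 days
October 27 → November 1: 31 - 27 + 1 = 5 days (23 - 5 = 18 left)
November 1 + 18 = November 19, 2034


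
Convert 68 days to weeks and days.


9 weeks 5 days

Weeks: 68 ÷ 7 = 9 remainder 5


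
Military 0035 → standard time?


12:35 AM

Hour: 0
0 → 12 AM (midnight)


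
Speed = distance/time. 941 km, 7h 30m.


125.5 km/h

Distance: 941 km
Time: 7h 30m = 450 min = 450/60 = 15/2 hours
Speed = 941 ÷ (15/2) = 941 × 2 / 15 = 1882/15 ≈ 125.5 km/h


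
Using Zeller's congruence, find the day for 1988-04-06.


Zeller's congruence:
q=6, m=4, k=88, j=19
h = (6 + ⌊13×5/5⌋ + 88 + ⌊88/4⌋ + ⌊19/4⌋ - 2×19) mod 7
= (6 + 13 + 88 + 22 + 4 - 38) mod 7
= 95 mod 7 = 4
h=4 → Wednesday

Wednesday


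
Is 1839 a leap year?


No

Rules: divisible by 4 AND (not by 100 OR by 400)
1839 ÷ 4 = 459 remainder 3 → not divisible by 4
Not divisible by 4 → not a leap year


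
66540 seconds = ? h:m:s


Hours: 66540 ÷ 3600 = 18 remainder 1740
Minutes: 1740 ÷ 60 = 29 remainder 0
Seconds: 0

18h 29m 0s


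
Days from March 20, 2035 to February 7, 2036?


From March 20, 2035 to February 7, 2036
Rest of March 2035: 31 - 20 = 11
Full months: April 30, May 31, June 30, July 31, August 31, September 30, October 31, November 30, December 31, January 31
Days into February 2036: 7
Total = 11 + 30 + 31 + 30 + 31 + 31 + 30 + 31 + 30 + 31 + 31 + 7 = 324 days

324 days


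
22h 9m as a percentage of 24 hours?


0.9229 (92.29%)

Total minutes: 22×60 + 9 = 1329
Day = 24×60 = 1440 minutes
Fraction = 1329/1440 ≈ 0.9229
As a percentage: 1329/1440 × 100 ≈ 92.29%


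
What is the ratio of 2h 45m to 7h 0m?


11:28 (0.39)

Duration 1: 165 minutes
Duration 2: 420 minutes
Ratio = 165:420
GCD = 15
Simplified = 11:28
As a decimal: 11/28 ≈ 0.39


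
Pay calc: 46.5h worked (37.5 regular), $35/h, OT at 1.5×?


$1785.00

Regular: 37.5h × $35 = $1312.50
Overtime: 46.5 - 37.5 = 9.0h
OT pay: 9.0h × $35 × 1.5 = $472.50
Total = $1312.50 + $472.50 = $1785.00


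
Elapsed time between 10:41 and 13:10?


End time in minutes: 13×60 + 10 = 790
Start time in minutes: 10×60 + 41 = 641
Difference = 790 - 641 = 149 minutes
= 2 hours 29 minutes

2h 29m


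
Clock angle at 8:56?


68.0°

Hour hand = 8×30 + 56×0.5 = 268.0°
Minute hand = 56×6 = 336°
Difference = |268.0 - 336| = 68.0°


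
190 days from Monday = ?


Start: Monday (index 0)
(0 + 190) mod 7
= 190 mod 7
= 1
Index 1 → Tuesday

Tuesday


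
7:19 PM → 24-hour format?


19:19

Input: 7:19 PM
PM: 7 + 12 = 19


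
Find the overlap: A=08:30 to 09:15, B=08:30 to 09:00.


30 minutes

Meeting A: 510-555 (in minutes from midnight)
Meeting B: 510-540
Overlap start = max(510, 510) = 510
Overlap end = min(555, 540) = 540
Overlap = max(0, 540 - 510) = 30 min


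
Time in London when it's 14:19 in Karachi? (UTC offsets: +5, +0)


Time difference = UTC+0 - UTC+5 = -5 hours
New hour = (14 -5) mod 24
= 9 mod 24 = 9
Minutes unchanged → 09:19

09:19


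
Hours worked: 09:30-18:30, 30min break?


Total time = (18×60+30) - (9×60+30)
= 1110 - 570 = 540 min
Minus break: 540 - 30 = 510 min
= 8h 30m

8h 30m (510 minutes)


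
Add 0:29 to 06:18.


06:47

Start: 378 minutes from midnight
Add: 29 minutes
Total: 407 minutes
Hours: 407 ÷ 60 = 6 remainder 47


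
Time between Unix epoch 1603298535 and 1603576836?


278301 seconds (77.3 hours / 3.22 days)

Difference = 1603576836 - 1603298535 = 278301 seconds
In hours: 278301 / 3600 ≈ 77.3
In days: 278301 / 86400 ≈ 3.22


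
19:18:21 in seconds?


Hours: 19 × 3600 = 68400
Minutes: 18 × 60 = 1080
Seconds: 21
Total = 68400 + 1080 + 21 = 69501

69501 seconds


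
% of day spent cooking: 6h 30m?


27.1%

Time: 390 minutes
Day: 1440 minutes
Percentage = (390/1440) × 100 ≈ 27.1%


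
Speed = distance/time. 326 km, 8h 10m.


Distance: 326 km
Time: 8h 10m = 490 min = 490/60 = 49/6 hours
Speed = 326 ÷ (49/6) = 326 × 6 / 49 = 1956/49 ≈ 39.9 km/h

39.9 km/h


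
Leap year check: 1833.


Rules: divisible by 4 AND (not by 100 OR by 400)
1833 ÷ 4 = 458 remainder 1 → not divisible by 4
Not divisible by 4 → not a leap year

No


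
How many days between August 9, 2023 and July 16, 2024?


From August 9, 2023 to July 16, 2024
Rest of August 2023: 31 - 9 = 22
Full months: September 30, October 31, November 30, December 31, January 31, February 2024 29, March 31, April 30, May 31, June 30
Days into July 2024: 16
Total = 22 + 30 + 31 + 30 + 31 + 31 + 29 + 31 + 30 + 31 + 30 + 16 = 342 days

342 days


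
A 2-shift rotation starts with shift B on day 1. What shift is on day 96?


Shift A

Shifts: A, B
Start: B (index 1)
Day 96: (1 + 96 - 1) mod 2
= 96 mod 2
= 0
Index 0 → shift A


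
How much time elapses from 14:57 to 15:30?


0h 33m

End time in minutes: 15×60 + 30 = 930
Start time in minutes: 14×60 + 57 = 897
Difference = 930 - 897 = 33 minutes
= 0 hours 33 minutes


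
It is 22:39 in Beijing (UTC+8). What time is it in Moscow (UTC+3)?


17:39

Time difference = UTC+3 - UTC+8 = -5 hours
New hour = (22 -5) mod 24
= 17 mod 24 = 17
Minutes unchanged → 17:39


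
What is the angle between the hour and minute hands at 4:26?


23.0°

Hour hand = 4×30 + 26×0.5 = 133.0°
Minute hand = 26×6 = 156°
Difference = |133.0 - 156| = 23.0°


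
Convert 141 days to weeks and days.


Weeks: 141 ÷ 7 = 20 remainder 1

20 weeks 1 days


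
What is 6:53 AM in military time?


06:53

Input: 6:53 AM
AM hour stays: 6


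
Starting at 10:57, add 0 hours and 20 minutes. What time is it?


Start: 657 minutes from midnight
Add: 20 minutes
Total: 677 minutes
Hours: 677 ÷ 60 = 11 remainder 17

11:17


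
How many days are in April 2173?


Month: April (month 4)
April has 30 days

30 days


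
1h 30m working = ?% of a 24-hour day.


6.3%

Time: 90 minutes
Day: 1440 minutes
Percentage = (90/1440) × 100 ≈ 6.3%


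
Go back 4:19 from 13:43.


09:24

Start: 823 minutes from midnight
Subtract: 259 minutes
Remaining: 823 - 259 = 564
Hours: 9, Minutes: 24


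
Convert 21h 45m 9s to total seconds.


78309 seconds

Hours: 21 × 3600 = 75600
Minutes: 45 × 60 = 2700
Seconds: 9
Total = 75600 + 2700 + 9 = 78309
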